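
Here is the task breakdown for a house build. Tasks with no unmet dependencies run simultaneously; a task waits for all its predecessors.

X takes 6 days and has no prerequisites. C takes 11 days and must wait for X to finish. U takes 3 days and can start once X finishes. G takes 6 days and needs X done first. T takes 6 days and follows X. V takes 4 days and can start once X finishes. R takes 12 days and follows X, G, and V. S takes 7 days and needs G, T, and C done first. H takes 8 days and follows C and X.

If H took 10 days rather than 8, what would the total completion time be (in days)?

27

The binding path is X→C→H = 6+11+8 = 25; finish at 25 days.
Since H is critical, the +2 change carries straight to that chain (now 27 days).
The critical path is still X→C→H; finish is now 27 days.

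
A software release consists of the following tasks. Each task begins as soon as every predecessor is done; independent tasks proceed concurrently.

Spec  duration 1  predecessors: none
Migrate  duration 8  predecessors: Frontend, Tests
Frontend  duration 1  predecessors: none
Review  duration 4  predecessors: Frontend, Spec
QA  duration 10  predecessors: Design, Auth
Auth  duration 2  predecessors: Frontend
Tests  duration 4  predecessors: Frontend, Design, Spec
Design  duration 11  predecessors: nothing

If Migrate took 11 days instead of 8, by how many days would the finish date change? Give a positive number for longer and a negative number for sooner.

The binding path is Design→Tests→Migrate = 11+4+8 = 23; finish at 23 days.
Migrate lies on that path, so at 11 days the path becomes 26 days.
The critical path is still Design→Tests→Migrate; finish is now 26 days.
Change in finish: 26 − 23 = +3 days.

3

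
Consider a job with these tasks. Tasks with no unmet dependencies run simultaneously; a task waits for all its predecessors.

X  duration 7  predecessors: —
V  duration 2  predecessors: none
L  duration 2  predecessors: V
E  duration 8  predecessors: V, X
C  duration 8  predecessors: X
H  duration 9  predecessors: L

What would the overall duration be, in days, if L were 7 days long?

Baseline: X→E = 7+8 = 15 → 15 days.
L is off the critical path — its longest chain is 13 days, giving 2 of slack.
The binding chain switches to V→L→H = 2+7+9 = 18; finish 18 days.

18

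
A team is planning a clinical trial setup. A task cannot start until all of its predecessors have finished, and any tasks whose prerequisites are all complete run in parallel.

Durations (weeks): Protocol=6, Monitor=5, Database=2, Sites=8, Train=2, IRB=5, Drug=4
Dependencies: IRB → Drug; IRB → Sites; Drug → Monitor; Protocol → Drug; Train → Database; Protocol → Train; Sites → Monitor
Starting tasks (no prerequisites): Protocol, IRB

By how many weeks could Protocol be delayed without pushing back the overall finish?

Critical path: IRB→Sites→Monitor = 5+8+5 = 18, so the finish is 18 weeks.
Protocol finishes as early as 6 and must finish by 9.
So Protocol can slip 9 − 6 = 3 weeks.

3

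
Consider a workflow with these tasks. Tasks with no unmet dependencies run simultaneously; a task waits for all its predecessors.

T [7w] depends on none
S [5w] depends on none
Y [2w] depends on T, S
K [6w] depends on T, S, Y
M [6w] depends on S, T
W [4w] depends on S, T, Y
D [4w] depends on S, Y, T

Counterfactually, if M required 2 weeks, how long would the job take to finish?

The binding path is T→Y→K = 7+2+6 = 15; finish at 15 weeks.
The longest path through M is only 13 weeks, so M has float 2.
That remains the longest chain; total 15 weeks.

15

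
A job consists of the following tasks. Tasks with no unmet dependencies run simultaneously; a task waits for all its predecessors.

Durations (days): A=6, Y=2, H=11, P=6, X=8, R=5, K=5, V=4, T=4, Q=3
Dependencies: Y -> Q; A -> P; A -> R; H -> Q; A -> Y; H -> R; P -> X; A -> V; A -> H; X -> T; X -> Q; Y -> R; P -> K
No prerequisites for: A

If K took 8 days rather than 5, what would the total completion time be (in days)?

24

Critical path before the change: A→P→X→T = 6+6+8+4 = 24 giving 24 days.
The longest path through K is only 17 days, so K has float 7.
That remains the longest chain; total 24 days.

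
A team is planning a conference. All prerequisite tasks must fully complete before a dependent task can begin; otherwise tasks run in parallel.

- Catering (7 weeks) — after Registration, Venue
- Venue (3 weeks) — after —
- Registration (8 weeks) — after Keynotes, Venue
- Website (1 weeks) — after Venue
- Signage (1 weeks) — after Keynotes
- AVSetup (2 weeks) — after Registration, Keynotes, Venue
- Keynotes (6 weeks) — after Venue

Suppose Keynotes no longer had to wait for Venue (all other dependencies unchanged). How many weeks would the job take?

21

Before: longest chain Venue→Keynotes→Registration→Catering = 3+6+8+7 = 24, finish 24.
Without Venue→Keynotes, Keynotes's earliest start moves from 3 to 0.
After: Keynotes→Registration→Catering = 6+8+7 = 21 → 21 weeks.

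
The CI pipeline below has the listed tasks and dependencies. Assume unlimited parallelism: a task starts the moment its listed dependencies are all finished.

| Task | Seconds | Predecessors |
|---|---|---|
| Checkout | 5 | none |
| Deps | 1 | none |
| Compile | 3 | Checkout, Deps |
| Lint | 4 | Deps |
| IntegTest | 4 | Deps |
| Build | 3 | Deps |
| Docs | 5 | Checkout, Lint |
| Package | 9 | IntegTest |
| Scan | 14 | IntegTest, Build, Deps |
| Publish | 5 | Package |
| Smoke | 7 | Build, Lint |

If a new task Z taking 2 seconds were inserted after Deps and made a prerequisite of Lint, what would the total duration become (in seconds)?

Originally the job takes 19 seconds.
With Z inserted, Lint now waits for max(Deps, Z).
New critical path: Deps→IntegTest→Package→Publish = 1+4+9+5 = 19 ⇒ 19 seconds.

19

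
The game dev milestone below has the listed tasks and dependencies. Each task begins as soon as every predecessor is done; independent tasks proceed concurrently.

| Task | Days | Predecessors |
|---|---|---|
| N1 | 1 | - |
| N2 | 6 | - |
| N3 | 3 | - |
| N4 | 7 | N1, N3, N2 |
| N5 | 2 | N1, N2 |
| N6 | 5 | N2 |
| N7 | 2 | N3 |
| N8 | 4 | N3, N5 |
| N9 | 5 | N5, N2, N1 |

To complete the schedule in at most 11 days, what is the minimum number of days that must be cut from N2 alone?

2

Current finish: 13 days; target: 11.
N2 is on every critical path, so each day cut from N2 cuts the finish by one (this holds down to a finish of 10).
Need 13 − 11 = 2 days off N2 → N2 becomes 4 days, finish becomes 11.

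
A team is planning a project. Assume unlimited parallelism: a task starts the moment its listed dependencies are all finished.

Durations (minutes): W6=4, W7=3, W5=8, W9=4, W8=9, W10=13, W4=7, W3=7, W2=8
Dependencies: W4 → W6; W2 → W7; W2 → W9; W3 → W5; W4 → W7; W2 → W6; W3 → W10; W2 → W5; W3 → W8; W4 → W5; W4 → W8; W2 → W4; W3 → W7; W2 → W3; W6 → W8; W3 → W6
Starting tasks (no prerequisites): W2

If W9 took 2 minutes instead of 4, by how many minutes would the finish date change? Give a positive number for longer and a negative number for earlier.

0

As given, the longest chain is W2→W3→W6→W8 = 8+7+4+9 = 28, so the finish is 28 minutes.
W9 is off the critical path — its longest chain is 12 minutes, giving 16 of slack.
No other chain overtakes it, so the finish is 28 minutes.
Change in finish: 28 − 28 = +0 minutes.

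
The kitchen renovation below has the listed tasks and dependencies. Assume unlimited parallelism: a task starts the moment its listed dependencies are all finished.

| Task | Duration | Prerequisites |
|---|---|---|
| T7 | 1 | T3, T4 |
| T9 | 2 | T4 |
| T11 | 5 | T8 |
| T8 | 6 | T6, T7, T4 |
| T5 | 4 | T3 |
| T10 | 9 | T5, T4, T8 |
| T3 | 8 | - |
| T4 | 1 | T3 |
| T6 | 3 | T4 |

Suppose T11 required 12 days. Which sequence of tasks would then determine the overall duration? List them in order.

T3, T4, T6, T8, T11

Actual critical path: T3→T4→T6→T8→T10 = 8+1+3+6+9 = 27 ⇒ 27 days.
T11 is off the critical path — its longest chain is 23 days, giving 4 of slack.
The binding chain switches to T3→T4→T6→T8→T11 = 8+1+3+6+12 = 30; finish 30 days.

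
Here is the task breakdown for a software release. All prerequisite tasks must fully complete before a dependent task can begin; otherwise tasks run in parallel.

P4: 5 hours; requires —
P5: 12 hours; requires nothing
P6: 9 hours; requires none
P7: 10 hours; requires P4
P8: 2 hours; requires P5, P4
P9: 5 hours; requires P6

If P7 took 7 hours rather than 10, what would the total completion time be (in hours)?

Critical path before the change: P4→P7 = 5+10 = 15 giving 15 hours.
Since P7 is critical, the -3 change carries straight to that chain (now 12 hours).
New critical path: P5→P8 = 12+2 = 14 ⇒ 14 hours.

14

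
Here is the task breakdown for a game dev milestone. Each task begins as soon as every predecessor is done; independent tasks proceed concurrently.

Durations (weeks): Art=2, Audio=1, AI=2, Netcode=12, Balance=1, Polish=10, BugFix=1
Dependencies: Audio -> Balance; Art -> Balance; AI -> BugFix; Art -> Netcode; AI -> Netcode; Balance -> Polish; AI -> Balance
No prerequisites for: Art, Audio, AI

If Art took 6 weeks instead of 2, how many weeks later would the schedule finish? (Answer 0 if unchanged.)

4

As given, the longest chain is Art→Netcode = 2+12 = 14, so the finish is 14 weeks.
Since Art is critical, the +4 change carries straight to that chain (now 18 weeks).
That remains the longest chain; total 18 weeks.
Change in finish: 18 − 14 = +4 weeks.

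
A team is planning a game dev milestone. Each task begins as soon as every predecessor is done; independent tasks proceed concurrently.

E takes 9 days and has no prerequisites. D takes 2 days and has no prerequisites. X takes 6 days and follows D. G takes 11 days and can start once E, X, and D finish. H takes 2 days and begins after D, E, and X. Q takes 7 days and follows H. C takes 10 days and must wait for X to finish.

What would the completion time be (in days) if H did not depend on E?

20

Before: longest chain E→G = 9+11 = 20, finish 20.
Without E→H, H's earliest start moves from 9 to 8.
The longest chain is now E→G = 9+11 = 20, so the project takes 20 days.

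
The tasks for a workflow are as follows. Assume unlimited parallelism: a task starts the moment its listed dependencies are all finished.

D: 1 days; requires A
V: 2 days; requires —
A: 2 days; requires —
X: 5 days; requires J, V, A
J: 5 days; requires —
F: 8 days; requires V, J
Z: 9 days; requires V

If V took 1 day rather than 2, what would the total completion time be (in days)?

As given, the longest chain is J→F = 5+8 = 13, so the finish is 13 days.
V is off the critical path — its longest chain is 11 days, giving 2 of slack.
No other chain overtakes it, so the finish is 13 days.

13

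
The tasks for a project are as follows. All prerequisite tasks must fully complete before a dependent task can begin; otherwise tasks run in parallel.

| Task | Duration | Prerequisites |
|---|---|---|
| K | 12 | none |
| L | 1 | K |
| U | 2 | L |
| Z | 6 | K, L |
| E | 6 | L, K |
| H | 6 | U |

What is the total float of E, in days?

The longest chain is K→L→U→H = 12+1+2+6 = 21; overall finish 21 days.
E finishes as early as 19 and must finish by 21.
Slack of E = 15 − 13 = 2 days.

2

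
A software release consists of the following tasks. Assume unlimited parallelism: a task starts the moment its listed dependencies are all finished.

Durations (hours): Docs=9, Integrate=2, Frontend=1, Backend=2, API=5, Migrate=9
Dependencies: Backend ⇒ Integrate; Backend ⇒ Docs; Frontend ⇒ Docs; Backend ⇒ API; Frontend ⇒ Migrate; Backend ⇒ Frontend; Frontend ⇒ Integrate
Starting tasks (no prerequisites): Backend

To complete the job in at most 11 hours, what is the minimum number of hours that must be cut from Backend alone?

1

Current finish: 12 hours; target: 11.
Backend is on every critical path, so each hour cut from Backend cuts the finish by one (this holds down to a finish of 11).
Need 12 − 11 = 1 hour off Backend → Backend becomes 1 hour, finish becomes 11.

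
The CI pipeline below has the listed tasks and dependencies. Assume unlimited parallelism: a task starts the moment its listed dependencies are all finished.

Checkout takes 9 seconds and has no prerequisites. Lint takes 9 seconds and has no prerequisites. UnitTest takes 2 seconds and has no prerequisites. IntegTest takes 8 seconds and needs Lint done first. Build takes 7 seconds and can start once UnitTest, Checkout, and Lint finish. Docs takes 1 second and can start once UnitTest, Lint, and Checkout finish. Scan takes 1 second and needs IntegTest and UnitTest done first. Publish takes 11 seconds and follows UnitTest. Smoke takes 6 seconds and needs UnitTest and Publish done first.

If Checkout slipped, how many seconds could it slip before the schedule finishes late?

3

The longest chain is UnitTest→Publish→Smoke = 2+11+6 = 19; overall finish 19 seconds.
Checkout finishes as early as 9 and must finish by 12.
Slack of Checkout = 3 − 0 = 3 seconds.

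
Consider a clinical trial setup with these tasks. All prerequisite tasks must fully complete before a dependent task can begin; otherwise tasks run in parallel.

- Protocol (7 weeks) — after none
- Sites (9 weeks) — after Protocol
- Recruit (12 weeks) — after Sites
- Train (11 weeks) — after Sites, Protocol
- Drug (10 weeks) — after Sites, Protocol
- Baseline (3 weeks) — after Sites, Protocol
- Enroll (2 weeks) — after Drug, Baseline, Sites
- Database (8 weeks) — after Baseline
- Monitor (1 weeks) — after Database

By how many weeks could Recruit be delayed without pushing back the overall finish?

The longest chain is Protocol→Sites→Recruit = 7+9+12 = 28; overall finish 28 weeks.
Recruit finishes as early as 28 and must finish by 28.
So Recruit can slip 28 − 28 = 0 weeks.

0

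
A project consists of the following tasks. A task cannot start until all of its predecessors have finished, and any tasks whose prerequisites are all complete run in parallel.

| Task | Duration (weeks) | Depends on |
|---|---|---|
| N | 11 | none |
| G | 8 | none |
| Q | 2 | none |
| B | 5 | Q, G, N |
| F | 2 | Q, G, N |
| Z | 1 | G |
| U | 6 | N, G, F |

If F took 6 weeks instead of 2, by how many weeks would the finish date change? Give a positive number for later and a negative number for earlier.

4

Actual critical path: N→F→U = 11+2+6 = 19 ⇒ 19 weeks.
Since F is critical, the +4 change carries straight to that chain (now 23 weeks).
The critical path is still N→F→U; finish is now 23 weeks.
Change in finish: 23 − 19 = +4 weeks.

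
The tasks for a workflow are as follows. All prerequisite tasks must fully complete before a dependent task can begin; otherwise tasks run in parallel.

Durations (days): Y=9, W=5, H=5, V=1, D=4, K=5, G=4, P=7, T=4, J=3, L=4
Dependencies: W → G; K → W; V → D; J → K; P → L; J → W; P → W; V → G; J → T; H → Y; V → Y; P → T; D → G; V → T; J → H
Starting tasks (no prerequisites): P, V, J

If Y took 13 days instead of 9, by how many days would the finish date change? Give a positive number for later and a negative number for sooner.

4

Critical path before the change: J→H→Y = 3+5+9 = 17 giving 17 days.
Y is on the critical path; changing it to 13 makes that path 21 days.
That remains the longest chain; total 21 days.
Change in finish: 21 − 17 = +4 days.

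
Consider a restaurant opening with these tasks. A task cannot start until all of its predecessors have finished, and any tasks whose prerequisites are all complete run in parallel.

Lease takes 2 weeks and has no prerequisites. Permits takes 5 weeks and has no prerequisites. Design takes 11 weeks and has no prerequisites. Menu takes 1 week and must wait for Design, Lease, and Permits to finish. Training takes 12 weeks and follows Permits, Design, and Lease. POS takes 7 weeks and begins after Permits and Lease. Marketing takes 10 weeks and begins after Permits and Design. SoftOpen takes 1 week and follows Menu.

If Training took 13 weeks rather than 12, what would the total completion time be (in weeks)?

24

Baseline: Design→Training = 11+12 = 23 → 23 weeks.
Since Training is critical, the +1 change carries straight to that chain (now 24 weeks).
That remains the longest chain; total 24 weeks.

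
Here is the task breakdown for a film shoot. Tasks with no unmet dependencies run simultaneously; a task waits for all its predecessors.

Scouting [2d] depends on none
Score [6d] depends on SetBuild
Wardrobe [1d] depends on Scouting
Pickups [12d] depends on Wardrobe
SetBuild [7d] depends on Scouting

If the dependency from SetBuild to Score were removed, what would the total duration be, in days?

15

Before: longest chain Scouting→SetBuild→Score = 2+7+6 = 15, finish 15.
Without SetBuild→Score, Score's earliest start moves from 9 to 0.
The longest chain is now Scouting→Wardrobe→Pickups = 2+1+12 = 15, so the schedule takes 15 days.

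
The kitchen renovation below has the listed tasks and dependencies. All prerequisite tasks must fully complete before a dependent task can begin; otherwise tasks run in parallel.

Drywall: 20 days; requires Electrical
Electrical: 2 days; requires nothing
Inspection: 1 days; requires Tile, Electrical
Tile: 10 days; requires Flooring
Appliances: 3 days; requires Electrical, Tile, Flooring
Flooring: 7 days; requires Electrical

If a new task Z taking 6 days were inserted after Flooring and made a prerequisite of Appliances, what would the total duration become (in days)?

22

Originally the project takes 22 days.
With Z inserted, Appliances now waits for max(Electrical, Tile, Flooring, Z).
New critical path: Electrical→Drywall = 2+20 = 22 ⇒ 22 days.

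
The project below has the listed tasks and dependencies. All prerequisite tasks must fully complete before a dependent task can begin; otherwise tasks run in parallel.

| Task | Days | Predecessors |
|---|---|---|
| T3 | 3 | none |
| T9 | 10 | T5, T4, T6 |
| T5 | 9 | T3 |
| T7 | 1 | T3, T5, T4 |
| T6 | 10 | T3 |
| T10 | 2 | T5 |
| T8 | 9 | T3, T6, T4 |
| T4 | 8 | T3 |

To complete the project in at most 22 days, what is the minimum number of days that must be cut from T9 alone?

Current finish: 23 days; target: 22.
T9 is on every critical path, so each day cut from T9 cuts the finish by one (this holds down to a finish of 22).
Need 23 − 22 = 1 day off T9 → T9 becomes 9 days, finish becomes 22.

1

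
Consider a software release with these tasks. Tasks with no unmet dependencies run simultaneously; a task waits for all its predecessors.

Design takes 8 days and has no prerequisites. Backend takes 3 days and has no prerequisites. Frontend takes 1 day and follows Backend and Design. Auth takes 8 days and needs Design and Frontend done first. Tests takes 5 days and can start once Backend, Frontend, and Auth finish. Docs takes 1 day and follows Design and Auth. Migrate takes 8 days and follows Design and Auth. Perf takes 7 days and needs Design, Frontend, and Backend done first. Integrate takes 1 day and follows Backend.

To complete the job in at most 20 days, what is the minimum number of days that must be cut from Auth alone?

5

Current finish: 25 days; target: 20.
Auth is on every critical path, so each day cut from Auth cuts the finish by one (this holds down to a finish of 18).
Need 25 − 20 = 5 days off Auth → Auth becomes 3 days, finish becomes 20.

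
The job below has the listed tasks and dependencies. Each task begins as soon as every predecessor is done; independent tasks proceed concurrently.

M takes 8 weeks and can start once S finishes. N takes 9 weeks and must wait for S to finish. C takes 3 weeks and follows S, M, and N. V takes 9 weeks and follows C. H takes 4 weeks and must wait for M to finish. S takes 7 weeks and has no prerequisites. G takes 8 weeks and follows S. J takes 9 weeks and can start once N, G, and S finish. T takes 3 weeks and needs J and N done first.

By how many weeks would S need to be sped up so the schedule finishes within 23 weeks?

5

Current finish: 28 weeks; target: 23.
S is on every critical path, so each week cut from S cuts the finish by one (this holds down to a finish of 22).
Need 28 − 23 = 5 weeks off S → S becomes 2 weeks, finish becomes 23.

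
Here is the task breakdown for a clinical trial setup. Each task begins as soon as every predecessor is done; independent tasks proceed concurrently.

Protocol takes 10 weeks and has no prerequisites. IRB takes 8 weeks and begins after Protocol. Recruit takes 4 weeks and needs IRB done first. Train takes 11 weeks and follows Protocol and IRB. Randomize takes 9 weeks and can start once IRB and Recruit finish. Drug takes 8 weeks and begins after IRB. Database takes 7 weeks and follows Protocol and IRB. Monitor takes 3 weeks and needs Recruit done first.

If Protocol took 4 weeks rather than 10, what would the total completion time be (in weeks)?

As given, the longest chain is Protocol→IRB→Recruit→Randomize = 10+8+4+9 = 31, so the finish is 31 weeks.
Since Protocol is critical, the -6 change carries straight to that chain (now 25 weeks).
That remains the longest chain; total 25 weeks.

25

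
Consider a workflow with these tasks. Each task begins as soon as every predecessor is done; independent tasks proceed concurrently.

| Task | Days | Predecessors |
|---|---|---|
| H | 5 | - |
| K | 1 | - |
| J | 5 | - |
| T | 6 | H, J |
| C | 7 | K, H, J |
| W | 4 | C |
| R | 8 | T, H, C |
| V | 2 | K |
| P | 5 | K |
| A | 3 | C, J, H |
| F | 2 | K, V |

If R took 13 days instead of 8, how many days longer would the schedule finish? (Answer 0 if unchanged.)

The binding path is H→C→R = 5+7+8 = 20; finish at 20 days.
R lies on that path, so at 13 days the path becomes 25 days.
No other chain overtakes it, so the finish is 25 days.
Change in finish: 25 − 20 = +5 days.

5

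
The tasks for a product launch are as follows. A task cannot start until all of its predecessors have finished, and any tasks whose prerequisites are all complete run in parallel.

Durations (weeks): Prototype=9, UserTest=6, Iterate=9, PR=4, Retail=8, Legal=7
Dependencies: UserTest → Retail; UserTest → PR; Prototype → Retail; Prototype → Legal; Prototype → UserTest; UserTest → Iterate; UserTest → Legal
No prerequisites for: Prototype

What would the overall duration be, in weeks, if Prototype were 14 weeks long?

29

Actual critical path: Prototype→UserTest→Iterate = 9+6+9 = 24 ⇒ 24 weeks.
Since Prototype is critical, the +5 change carries straight to that chain (now 29 weeks).
The critical path is still Prototype→UserTest→Iterate; finish is now 29 weeks.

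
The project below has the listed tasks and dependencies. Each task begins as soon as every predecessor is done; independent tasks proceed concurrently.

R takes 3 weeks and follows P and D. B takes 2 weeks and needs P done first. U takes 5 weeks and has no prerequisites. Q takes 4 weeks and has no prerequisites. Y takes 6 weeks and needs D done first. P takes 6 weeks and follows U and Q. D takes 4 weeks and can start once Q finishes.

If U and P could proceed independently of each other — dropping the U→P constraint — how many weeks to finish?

14

With the dependency in place, U→P→R = 5+6+3 = 14 sets the finish at 14 weeks.
Without U→P, P's earliest start moves from 5 to 4.
New critical path: Q→D→Y = 4+4+6 = 14 ⇒ 14 weeks.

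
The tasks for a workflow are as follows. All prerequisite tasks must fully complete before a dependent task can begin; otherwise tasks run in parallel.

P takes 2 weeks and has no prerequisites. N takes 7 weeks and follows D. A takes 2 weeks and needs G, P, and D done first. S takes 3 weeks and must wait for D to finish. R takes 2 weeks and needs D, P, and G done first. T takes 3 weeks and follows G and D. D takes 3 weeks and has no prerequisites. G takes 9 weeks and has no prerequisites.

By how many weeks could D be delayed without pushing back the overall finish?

Critical path: G→T = 9+3 = 12, so the finish is 12 weeks.
The longest chain containing D totals 10 weeks.
Float = 12 − 10 = 2.

2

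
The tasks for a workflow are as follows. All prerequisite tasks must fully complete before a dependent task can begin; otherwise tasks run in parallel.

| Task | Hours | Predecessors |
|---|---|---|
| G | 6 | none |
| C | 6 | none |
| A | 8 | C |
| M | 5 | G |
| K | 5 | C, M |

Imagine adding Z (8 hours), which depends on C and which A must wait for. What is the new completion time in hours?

Originally the project takes 16 hours.
With Z inserted, A now waits for max(C, Z).
New critical path: C→Z→A = 6+8+8 = 22 ⇒ 22 hours.

22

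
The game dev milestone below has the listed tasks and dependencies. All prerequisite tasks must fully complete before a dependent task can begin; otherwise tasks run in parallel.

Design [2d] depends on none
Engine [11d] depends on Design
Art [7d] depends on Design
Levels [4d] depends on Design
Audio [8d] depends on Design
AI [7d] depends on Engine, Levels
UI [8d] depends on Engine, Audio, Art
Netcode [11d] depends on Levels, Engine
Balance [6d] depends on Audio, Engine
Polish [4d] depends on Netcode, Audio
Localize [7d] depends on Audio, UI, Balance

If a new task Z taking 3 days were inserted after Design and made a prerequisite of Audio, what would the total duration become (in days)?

28

Originally the schedule takes 28 days.
With Z inserted, Audio now waits for max(Design, Z).
New critical path: Design→Z→Audio→UI→Localize = 2+3+8+8+7 = 28 ⇒ 28 days.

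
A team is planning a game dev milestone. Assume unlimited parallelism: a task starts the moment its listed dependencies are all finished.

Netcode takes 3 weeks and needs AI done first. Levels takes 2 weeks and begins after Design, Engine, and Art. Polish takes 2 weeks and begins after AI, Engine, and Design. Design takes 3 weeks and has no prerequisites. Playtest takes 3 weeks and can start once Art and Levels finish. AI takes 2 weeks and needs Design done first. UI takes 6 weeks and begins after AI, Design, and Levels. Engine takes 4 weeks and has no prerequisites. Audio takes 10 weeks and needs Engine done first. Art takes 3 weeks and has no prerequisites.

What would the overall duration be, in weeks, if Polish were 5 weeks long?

14

Baseline: Engine→Audio = 4+10 = 14 → 14 weeks.
Polish has 7 weeks of float (longest path through it is 7).
No other chain overtakes it, so the finish is 14 weeks.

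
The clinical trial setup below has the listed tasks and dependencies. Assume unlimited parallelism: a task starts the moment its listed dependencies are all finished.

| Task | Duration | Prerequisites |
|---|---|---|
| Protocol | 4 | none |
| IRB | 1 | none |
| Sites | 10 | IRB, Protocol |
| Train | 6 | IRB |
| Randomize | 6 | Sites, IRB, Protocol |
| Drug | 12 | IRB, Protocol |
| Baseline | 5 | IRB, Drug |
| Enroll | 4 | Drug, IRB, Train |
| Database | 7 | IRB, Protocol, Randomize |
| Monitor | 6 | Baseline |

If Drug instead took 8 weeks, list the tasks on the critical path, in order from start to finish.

Critical path before the change: Protocol→Drug→Baseline→Monitor = 4+12+5+6 = 27 giving 27 weeks.
Since Drug is critical, the -4 change carries straight to that chain (now 23 weeks).
The binding chain switches to Protocol→Sites→Randomize→Database = 4+10+6+7 = 27; finish 27 weeks.

Protocol, Sites, Randomize, Database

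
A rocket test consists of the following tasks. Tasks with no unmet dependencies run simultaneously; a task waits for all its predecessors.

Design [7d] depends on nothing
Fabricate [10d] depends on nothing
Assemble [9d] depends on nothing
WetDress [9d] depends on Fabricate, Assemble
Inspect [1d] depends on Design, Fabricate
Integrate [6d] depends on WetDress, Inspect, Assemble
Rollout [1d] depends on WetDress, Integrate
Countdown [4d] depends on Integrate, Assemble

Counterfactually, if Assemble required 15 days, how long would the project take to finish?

34

Actual critical path: Fabricate→WetDress→Integrate→Countdown = 10+9+6+4 = 29 ⇒ 29 days.
Assemble is off the critical path — its longest chain is 28 days, giving 1 of slack.
The binding chain switches to Assemble→WetDress→Integrate→Countdown = 15+9+6+4 = 34; finish 34 days.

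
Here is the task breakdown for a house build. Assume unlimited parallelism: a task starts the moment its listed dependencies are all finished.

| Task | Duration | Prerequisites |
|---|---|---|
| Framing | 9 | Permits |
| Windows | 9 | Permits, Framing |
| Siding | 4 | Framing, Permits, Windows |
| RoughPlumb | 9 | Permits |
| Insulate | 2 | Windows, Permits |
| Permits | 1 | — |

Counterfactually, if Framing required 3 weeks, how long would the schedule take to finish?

Actual critical path: Permits→Framing→Windows→Siding = 1+9+9+4 = 23 ⇒ 23 weeks.
Framing lies on that path, so at 3 weeks the path becomes 17 weeks.
The critical path is still Permits→Framing→Windows→Siding; finish is now 17 weeks.

17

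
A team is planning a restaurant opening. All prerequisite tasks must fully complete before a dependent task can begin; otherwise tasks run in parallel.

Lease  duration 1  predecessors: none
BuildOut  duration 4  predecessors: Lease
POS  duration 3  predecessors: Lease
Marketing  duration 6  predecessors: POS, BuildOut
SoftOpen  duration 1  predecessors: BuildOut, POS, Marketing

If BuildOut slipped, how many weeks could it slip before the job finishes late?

0

Lease→BuildOut→Marketing→SoftOpen = 1+4+6+1 = 12 sets the makespan at 12 weeks.
Longest path through BuildOut: 12 weeks (earliest finish 5, latest finish 5).
Slack of BuildOut = 1 − 1 = 0 weeks.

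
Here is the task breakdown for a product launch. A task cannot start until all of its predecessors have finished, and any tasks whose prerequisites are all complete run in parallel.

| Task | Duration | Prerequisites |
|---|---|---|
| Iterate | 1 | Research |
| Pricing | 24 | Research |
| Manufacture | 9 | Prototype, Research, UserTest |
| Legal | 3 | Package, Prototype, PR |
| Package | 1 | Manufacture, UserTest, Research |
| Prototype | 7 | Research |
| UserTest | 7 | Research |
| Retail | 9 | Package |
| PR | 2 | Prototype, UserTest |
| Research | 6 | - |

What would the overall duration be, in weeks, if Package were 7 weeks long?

As given, the longest chain is Research→Prototype→Manufacture→Package→Retail = 6+7+9+1+9 = 32, so the finish is 32 weeks.
Package lies on that path, so at 7 weeks the path becomes 38 weeks.
That remains the longest chain; total 38 weeks.

38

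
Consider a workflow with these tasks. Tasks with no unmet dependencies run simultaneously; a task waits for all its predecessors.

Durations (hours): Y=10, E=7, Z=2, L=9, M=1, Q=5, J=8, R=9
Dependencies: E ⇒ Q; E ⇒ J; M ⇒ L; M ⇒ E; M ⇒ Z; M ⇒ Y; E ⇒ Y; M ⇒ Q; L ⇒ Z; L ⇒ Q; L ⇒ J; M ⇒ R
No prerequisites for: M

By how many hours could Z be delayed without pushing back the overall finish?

6

The longest chain is M→E→Y = 1+7+10 = 18; overall finish 18 hours.
Z finishes as early as 12 and must finish by 18.
Float = 18 − 12 = 6.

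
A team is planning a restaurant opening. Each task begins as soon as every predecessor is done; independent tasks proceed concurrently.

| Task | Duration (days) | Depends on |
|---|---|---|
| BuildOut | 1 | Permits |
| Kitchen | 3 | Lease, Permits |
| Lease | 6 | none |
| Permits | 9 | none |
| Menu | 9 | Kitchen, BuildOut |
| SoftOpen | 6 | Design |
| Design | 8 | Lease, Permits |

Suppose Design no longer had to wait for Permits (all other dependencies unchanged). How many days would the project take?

Before: longest chain Permits→Design→SoftOpen = 9+8+6 = 23, finish 23.
Without Permits→Design, Design's earliest start moves from 9 to 6.
After: Permits→Kitchen→Menu = 9+3+9 = 21 → 21 days.

21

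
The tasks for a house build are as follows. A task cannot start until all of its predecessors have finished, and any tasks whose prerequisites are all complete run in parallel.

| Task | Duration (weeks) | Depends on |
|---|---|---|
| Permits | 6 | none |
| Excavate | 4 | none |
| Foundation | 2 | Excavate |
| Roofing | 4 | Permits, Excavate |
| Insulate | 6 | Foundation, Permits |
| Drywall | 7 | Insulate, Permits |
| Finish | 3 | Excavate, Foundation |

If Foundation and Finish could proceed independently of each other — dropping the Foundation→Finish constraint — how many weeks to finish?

Before: longest chain Permits→Insulate→Drywall = 6+6+7 = 19, finish 19.
Without Foundation→Finish, Finish's earliest start moves from 6 to 4.
The longest chain is now Permits→Insulate→Drywall = 6+6+7 = 19, so the house build takes 19 weeks.

19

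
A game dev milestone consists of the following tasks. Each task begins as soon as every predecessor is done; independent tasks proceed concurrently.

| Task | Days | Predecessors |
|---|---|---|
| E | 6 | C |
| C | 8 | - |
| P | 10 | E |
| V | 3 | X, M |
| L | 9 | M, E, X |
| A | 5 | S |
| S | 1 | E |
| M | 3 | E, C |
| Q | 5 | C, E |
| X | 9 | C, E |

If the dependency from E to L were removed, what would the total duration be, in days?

With the dependency in place, C→E→X→L = 8+6+9+9 = 32 sets the finish at 32 days.
Dropping E→L doesn't change L's earliest start (23); another predecessor still binds.
After: C→E→X→L = 8+6+9+9 = 32 → 32 days.

32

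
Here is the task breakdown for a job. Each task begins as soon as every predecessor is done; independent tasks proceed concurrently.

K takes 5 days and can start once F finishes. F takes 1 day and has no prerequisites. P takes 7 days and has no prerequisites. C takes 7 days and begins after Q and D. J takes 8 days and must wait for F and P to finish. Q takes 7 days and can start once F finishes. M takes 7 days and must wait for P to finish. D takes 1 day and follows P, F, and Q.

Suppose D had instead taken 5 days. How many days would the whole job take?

Baseline: F→Q→D→C = 1+7+1+7 = 16 → 16 days.
D is on the critical path; changing it to 5 makes that path 20 days.
No other chain overtakes it, so the finish is 20 days.

20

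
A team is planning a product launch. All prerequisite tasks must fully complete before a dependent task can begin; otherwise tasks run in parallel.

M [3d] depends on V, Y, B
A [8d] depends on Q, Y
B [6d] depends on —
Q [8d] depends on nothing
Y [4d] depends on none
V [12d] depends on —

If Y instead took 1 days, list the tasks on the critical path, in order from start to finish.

Q, A

As given, the longest chain is Q→A = 8+8 = 16, so the finish is 16 days.
Y has 4 days of float (longest path through it is 12).
The critical path is still Q→A; finish is now 16 days.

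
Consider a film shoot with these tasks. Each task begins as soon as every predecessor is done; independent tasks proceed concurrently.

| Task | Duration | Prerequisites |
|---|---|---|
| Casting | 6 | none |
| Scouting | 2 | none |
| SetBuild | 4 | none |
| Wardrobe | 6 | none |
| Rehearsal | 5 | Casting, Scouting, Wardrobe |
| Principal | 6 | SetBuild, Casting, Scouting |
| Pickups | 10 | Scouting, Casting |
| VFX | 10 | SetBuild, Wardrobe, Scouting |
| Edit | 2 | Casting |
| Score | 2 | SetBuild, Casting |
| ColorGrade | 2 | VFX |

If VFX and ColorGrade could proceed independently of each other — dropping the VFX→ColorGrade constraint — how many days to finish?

Original critical path: Wardrobe→VFX→ColorGrade = 6+10+2 = 18 ⇒ 18 days.
Without VFX→ColorGrade, ColorGrade's earliest start moves from 16 to 0.
New critical path: Casting→Pickups = 6+10 = 16 ⇒ 16 days.

16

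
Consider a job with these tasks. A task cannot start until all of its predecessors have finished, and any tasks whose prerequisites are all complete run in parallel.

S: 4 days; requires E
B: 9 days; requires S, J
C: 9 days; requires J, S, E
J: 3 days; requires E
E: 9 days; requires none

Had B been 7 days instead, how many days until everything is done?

22

Critical path before the change: E→S→B = 9+4+9 = 22 giving 22 days.
Since B is critical, the -2 change carries straight to that chain (now 20 days).
Now E→S→C = 9+4+9 = 22 is longest, so the finish becomes 22 days.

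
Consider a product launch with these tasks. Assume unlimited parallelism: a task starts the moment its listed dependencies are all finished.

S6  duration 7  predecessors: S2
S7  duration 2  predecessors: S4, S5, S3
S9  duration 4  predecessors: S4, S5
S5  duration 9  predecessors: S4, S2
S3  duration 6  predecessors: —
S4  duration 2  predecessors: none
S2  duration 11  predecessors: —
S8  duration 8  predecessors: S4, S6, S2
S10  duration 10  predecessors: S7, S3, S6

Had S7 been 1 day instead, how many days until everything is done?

Critical path before the change: S2→S5→S7→S10 = 11+9+2+10 = 32 giving 32 days.
Since S7 is critical, the -1 change carries straight to that chain (now 31 days).
No other chain overtakes it, so the finish is 31 days.

31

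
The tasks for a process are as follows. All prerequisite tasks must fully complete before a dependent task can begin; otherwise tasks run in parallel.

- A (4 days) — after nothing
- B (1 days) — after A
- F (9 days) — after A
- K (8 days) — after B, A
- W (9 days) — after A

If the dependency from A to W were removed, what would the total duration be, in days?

Before: longest chain A→B→K = 4+1+8 = 13, finish 13.
Without A→W, W's earliest start moves from 4 to 0.
The longest chain is now A→B→K = 4+1+8 = 13, so the process takes 13 days.

13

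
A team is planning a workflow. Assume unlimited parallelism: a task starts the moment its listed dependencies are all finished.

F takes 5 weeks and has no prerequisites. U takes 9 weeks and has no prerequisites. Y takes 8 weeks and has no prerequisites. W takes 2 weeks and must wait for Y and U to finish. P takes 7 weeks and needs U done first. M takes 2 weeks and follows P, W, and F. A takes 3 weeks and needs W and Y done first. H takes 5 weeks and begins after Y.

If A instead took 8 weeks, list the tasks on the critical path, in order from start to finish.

As given, the longest chain is U→P→M = 9+7+2 = 18, so the finish is 18 weeks.
A is off the critical path — its longest chain is 14 weeks, giving 4 of slack.
New critical path: U→W→A = 9+2+8 = 19 ⇒ 19 weeks.

U, W, A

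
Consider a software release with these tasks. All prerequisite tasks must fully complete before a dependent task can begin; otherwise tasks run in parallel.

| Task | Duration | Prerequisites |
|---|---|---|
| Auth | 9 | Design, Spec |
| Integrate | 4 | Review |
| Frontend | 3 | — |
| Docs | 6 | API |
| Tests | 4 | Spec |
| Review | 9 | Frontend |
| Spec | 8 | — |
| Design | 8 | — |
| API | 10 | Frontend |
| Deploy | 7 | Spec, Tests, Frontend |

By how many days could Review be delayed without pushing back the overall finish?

Critical path: Spec→Tests→Deploy = 8+4+7 = 19, so the finish is 19 days.
Longest path through Review: 16 days (earliest finish 12, latest finish 15).
Float = 19 − 16 = 3.

3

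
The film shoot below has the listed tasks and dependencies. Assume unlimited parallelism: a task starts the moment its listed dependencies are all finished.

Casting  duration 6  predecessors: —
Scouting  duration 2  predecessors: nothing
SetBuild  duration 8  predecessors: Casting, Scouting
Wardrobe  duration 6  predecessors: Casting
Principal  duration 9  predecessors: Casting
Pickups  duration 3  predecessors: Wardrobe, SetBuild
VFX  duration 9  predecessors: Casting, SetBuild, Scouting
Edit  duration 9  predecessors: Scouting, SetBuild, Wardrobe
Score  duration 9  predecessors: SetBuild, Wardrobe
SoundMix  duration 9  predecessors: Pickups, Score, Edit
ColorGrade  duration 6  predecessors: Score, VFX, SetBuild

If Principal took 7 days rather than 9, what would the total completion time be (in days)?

As given, the longest chain is Casting→SetBuild→Edit→SoundMix = 6+8+9+9 = 32, so the finish is 32 days.
The longest path through Principal is only 15 days, so Principal has float 17.
No other chain overtakes it, so the finish is 32 days.

32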